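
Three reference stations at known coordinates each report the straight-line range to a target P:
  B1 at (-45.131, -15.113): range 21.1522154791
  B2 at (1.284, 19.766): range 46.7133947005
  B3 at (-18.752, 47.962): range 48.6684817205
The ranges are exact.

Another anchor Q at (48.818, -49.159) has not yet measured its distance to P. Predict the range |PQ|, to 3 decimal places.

eq1: (x + 45.131)² + (y + 15.113)² = 21.1522154791²
eq2: (x − 1.284)² + (y − 19.766)² = 46.7133947005²
eq3: (x + 18.752)² + (y − 47.962)² = 48.6684817205²
eq3−eq2, eq3−eq1 (x²,y² cancel):
  40.072·x − 56.392·y = -2073.167667
  -52.758·x − 126.150·y = 1534.423875
det = 40.072·-126.150 − -56.392·-52.758 = -8030.211936
x = (-2073.167667·-126.150 − -56.392·1534.423875) / -8030.211936 = -43.343729
y = (40.072·1534.423875 − -2073.167667·-52.758) / -8030.211936 = 5.963572
|P − Q| = √((-43.343729 − 48.818)² + (5.963572 − -49.159)²) = 107.388464

107.388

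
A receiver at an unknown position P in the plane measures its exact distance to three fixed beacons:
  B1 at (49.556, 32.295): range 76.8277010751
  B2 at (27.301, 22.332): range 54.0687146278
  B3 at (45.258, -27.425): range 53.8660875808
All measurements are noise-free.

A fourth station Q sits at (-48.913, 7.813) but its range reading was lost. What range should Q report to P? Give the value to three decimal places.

48.843

eq1: (x − 49.556)² + (y − 32.295)² = 76.8277010751²
eq2: (x − 27.301)² + (y − 22.332)² = 54.0687146278²
eq3: (x − 45.258)² + (y + 27.425)² = 53.8660875808²
eq1−eq2, eq1−eq3 (x²,y² cancel):
  -44.510·x − 19.926·y = 724.368415
  -8.596·x − 119.440·y = 2302.593289
det = -44.510·-119.440 − -19.926·-8.596 = 5144.990504
x = (724.368415·-119.440 − -19.926·2302.593289) / 5144.990504 = -7.898380
y = (-44.510·2302.593289 − 724.368415·-8.596) / 5144.990504 = -18.709803
|P − Q| = √((-7.898380 − -48.913)² + (-18.709803 − 7.813)²) = 48.843199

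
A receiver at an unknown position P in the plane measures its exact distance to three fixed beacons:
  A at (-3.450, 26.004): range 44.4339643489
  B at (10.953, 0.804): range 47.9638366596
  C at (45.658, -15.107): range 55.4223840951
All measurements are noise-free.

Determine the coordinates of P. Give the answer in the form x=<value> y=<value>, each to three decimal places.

x=38.760 y=39.884

eq1: (x + 3.450)² + (y − 26.004)² = 44.4339643489²
eq2: (x − 10.953)² + (y − 0.804)² = 47.9638366596²
eq3: (x − 45.658)² + (y + 15.107)² = 55.4223840951²
eq2−eq1, eq2−eq3 (x²,y² cancel):
  -28.806·x + 50.400·y = 893.648330
  69.410·x − 31.822·y = 1421.148756
det = -28.806·-31.822 − 50.400·69.410 = -2581.599468
x = (893.648330·-31.822 − 50.400·1421.148756) / -2581.599468 = 38.760302
y = (-28.806·1421.148756 − 893.648330·69.410) / -2581.599468 = 39.884476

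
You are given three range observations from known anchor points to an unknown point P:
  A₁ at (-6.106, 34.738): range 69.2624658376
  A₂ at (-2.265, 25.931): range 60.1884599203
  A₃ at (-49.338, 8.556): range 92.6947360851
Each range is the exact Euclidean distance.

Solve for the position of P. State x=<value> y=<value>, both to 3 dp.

eq1: (x + 6.106)² + (y − 34.738)² = 69.2624658376²
eq2: (x + 2.265)² + (y − 25.931)² = 60.1884599203²
eq3: (x + 49.338)² + (y − 8.556)² = 92.6947360851²
eq1−eq3, eq1−eq2 (x²,y² cancel):
  -86.464·x − 52.364·y = -2531.593424
  7.682·x − 17.614·y = 608.173572
det = -86.464·-17.614 − -52.364·7.682 = 1925.237144
x = (-2531.593424·-17.614 − -52.364·608.173572) / 1925.237144 = 39.703102
y = (-86.464·608.173572 − -2531.593424·7.682) / 1925.237144 = -17.212123

x=39.703 y=-17.212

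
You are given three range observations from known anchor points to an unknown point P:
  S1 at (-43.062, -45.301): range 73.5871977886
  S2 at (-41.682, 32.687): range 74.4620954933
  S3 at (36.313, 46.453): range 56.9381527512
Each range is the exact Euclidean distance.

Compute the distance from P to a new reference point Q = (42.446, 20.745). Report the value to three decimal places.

36.354

eq1: (x + 43.062)² + (y + 45.301)² = 73.5871977886²
eq2: (x + 41.682)² + (y − 32.687)² = 74.4620954933²
eq3: (x − 36.313)² + (y − 46.453)² = 56.9381527512²
eq3−eq1, eq3−eq2 (x²,y² cancel):
  -158.750·x − 183.508·y = -1743.121173
  -155.990·x − 27.532·y = -2973.336512
det = -158.750·-27.532 − -183.508·-155.990 = -24254.707920
x = (-1743.121173·-27.532 − -183.508·-2973.336512) / -24254.707920 = 20.517230
y = (-158.750·-2973.336512 − -1743.121173·-155.990) / -24254.707920 = -8.250262
|P − Q| = √((20.517230 − 42.446)² + (-8.250262 − 20.745)²) = 36.353764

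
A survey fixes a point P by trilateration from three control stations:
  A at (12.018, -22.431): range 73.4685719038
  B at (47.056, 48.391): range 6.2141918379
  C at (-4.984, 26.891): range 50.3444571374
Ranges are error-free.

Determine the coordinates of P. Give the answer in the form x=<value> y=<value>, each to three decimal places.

eq1: (x − 12.018)² + (y + 22.431)² = 73.4685719038²
eq2: (x − 47.056)² + (y − 48.391)² = 6.2141918379²
eq3: (x + 4.984)² + (y − 26.891)² = 50.3444571374²
eq3−eq1, eq3−eq2 (x²,y² cancel):
  34.004·x − 98.644·y = -2963.450745
  104.080·x + 43.000·y = 6303.938064
det = 34.004·43.000 − -98.644·104.080 = 11729.039520
x = (-2963.450745·43.000 − -98.644·6303.938064) / 11729.039520 = 42.153263
y = (34.004·6303.938064 − -2963.450745·104.080) / 11729.039520 = 44.572709

x=42.153 y=44.573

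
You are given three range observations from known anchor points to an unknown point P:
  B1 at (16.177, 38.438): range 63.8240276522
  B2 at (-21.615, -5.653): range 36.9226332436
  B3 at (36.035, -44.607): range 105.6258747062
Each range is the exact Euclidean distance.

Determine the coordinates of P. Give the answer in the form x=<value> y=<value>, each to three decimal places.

x=-45.603 y=22.416

eq1: (x − 16.177)² + (y − 38.438)² = 63.8240276522²
eq2: (x + 21.615)² + (y + 5.653)² = 36.9226332436²
eq3: (x − 36.035)² + (y + 44.607)² = 105.6258747062²
eq2−eq3, eq2−eq1 (x²,y² cancel):
  115.300·x − 77.908·y = -7004.403522
  75.584·x + 88.182·y = -1470.215121
det = 115.300·88.182 − -77.908·75.584 = 16055.982872
x = (-7004.403522·88.182 − -77.908·-1470.215121) / 16055.982872 = -45.603177
y = (115.300·-1470.215121 − -7004.403522·75.584) / 16055.982872 = 22.415634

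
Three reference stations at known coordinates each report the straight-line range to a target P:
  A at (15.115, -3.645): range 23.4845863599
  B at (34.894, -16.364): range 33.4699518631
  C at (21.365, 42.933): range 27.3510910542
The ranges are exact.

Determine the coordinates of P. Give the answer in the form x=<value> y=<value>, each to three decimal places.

x=27.535 y=16.287

eq1: (x − 15.115)² + (y + 3.645)² = 23.4845863599²
eq2: (x − 34.894)² + (y + 16.364)² = 33.4699518631²
eq3: (x − 21.365)² + (y − 42.933)² = 27.3510910542²
eq2−eq1, eq2−eq3 (x²,y² cancel):
  -39.558·x + 25.438·y = -674.910601
  -27.058·x + 118.594·y = 1186.489478
det = -39.558·118.594 − 25.438·-27.058 = -4003.040048
x = (-674.910601·118.594 − 25.438·1186.489478) / -4003.040048 = 27.534640
y = (-39.558·1186.489478 − -674.910601·-27.058) / -4003.040048 = 16.286842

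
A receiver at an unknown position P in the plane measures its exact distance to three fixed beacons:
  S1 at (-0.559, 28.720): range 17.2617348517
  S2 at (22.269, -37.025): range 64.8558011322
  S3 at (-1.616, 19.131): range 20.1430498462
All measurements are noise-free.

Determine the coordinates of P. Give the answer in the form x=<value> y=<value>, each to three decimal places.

eq1: (x + 0.559)² + (y − 28.720)² = 17.2617348517²
eq2: (x − 22.269)² + (y + 37.025)² = 64.8558011322²
eq3: (x + 1.616)² + (y − 19.131)² = 20.1430498462²
eq2−eq1, eq2−eq3 (x²,y² cancel):
  -45.656·x + 131.490·y = 2866.699345
  -47.770·x + 112.312·y = 2302.380114
det = -45.656·112.312 − 131.490·-47.770 = 1153.560628
x = (2866.699345·112.312 − 131.490·2302.380114) / 1153.560628 = 16.665596
y = (-45.656·2302.380114 − 2866.699345·-47.770) / 1153.560628 = 27.588287

x=16.666 y=27.588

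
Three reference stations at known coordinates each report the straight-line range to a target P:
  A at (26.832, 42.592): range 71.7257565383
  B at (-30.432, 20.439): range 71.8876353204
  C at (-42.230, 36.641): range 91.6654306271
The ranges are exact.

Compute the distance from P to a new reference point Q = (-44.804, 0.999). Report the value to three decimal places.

eq1: (x − 26.832)² + (y − 42.592)² = 71.7257565383²
eq2: (x + 30.432)² + (y − 20.439)² = 71.8876353204²
eq3: (x + 42.230)² + (y − 36.641)² = 91.6654306271²
eq3−eq2, eq3−eq1 (x²,y² cancel):
  23.596·x − 32.404·y = 1452.642624
  138.124·x + 11.902·y = 2666.065928
det = 23.596·11.902 − -32.404·138.124 = 4756.609688
x = (1452.642624·11.902 − -32.404·2666.065928) / 4756.609688 = 21.797154
y = (23.596·2666.065928 − 1452.642624·138.124) / 4756.609688 = -28.956826
|P − Q| = √((21.797154 − -44.804)² + (-28.956826 − 0.999)²) = 73.027838

73.028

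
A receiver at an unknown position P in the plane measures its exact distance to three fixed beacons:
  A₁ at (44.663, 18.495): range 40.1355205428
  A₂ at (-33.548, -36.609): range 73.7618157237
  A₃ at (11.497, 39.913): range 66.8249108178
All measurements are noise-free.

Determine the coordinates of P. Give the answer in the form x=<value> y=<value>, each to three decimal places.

x=38.581 y=-21.177

eq1: (x − 44.663)² + (y − 18.495)² = 40.1355205428²
eq2: (x + 33.548)² + (y + 36.609)² = 73.7618157237²
eq3: (x − 11.497)² + (y − 39.913)² = 66.8249108178²
eq1−eq2, eq1−eq3 (x²,y² cancel):
  -156.422·x − 110.208·y = -3701.106859
  -66.332·x + 42.836·y = -3466.328713
det = -156.422·42.836 − -110.208·-66.332 = -14010.809848
x = (-3701.106859·42.836 − -110.208·-3466.328713) / -14010.809848 = 38.581479
y = (-156.422·-3466.328713 − -3701.106859·-66.332) / -14010.809848 = -21.177095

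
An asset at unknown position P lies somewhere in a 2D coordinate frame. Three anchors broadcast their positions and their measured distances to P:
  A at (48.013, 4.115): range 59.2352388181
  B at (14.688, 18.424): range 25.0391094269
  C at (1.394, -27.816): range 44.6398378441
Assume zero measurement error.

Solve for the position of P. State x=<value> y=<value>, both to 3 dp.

x=-10.156 y=15.304

eq1: (x − 48.013)² + (y − 4.115)² = 59.2352388181²
eq2: (x − 14.688)² + (y − 18.424)² = 25.0391094269²
eq3: (x − 1.394)² + (y + 27.816)² = 44.6398378441²
eq1−eq3, eq1−eq2 (x²,y² cancel):
  -93.238·x − 63.862·y = -30.409907
  -66.650·x + 28.618·y = 1114.856243
det = -93.238·28.618 − -63.862·-66.650 = -6924.687384
x = (-30.409907·28.618 − -63.862·1114.856243) / -6924.687384 = -10.155936
y = (-93.238·1114.856243 − -30.409907·-66.650) / -6924.687384 = 15.303765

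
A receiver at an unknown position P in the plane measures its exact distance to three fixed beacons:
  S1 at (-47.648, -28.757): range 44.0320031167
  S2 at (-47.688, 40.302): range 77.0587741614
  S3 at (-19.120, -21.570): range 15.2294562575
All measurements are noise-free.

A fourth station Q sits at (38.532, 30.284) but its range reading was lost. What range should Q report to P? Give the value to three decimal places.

eq1: (x + 47.648)² + (y + 28.757)² = 44.0320031167²
eq2: (x + 47.688)² + (y − 40.302)² = 77.0587741614²
eq3: (x + 19.120)² + (y + 21.570)² = 15.2294562575²
eq3−eq1, eq3−eq2 (x²,y² cancel):
  -57.056·x − 14.374·y = 559.576692
  -57.136·x + 123.744·y = -2638.561089
det = -57.056·123.744 − -14.374·-57.136 = -7881.610528
x = (559.576692·123.744 − -14.374·-2638.561089) / -7881.610528 = -3.973500
y = (-57.056·-2638.561089 − 559.576692·-57.136) / -7881.610528 = -23.157414
|P − Q| = √((-3.973500 − 38.532)² + (-23.157414 − 30.284)²) = 68.283982

68.284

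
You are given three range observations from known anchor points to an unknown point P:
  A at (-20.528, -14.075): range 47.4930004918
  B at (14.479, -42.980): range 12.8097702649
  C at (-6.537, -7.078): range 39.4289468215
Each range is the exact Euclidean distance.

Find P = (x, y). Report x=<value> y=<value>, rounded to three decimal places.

eq1: (x + 20.528)² + (y + 14.075)² = 47.4930004918²
eq2: (x − 14.479)² + (y + 42.980)² = 12.8097702649²
eq3: (x + 6.537)² + (y + 7.078)² = 39.4289468215²
eq1−eq2, eq1−eq3 (x²,y² cancel):
  70.014·x − 57.810·y = 3528.912313
  27.982·x + 13.994·y = 174.269292
det = 70.014·13.994 − -57.810·27.982 = 2597.415336
x = (3528.912313·13.994 − -57.810·174.269292) / 2597.415336 = 22.891259
y = (70.014·174.269292 − 3528.912313·27.982) / 2597.415336 = -33.319559

x=22.891 y=-33.320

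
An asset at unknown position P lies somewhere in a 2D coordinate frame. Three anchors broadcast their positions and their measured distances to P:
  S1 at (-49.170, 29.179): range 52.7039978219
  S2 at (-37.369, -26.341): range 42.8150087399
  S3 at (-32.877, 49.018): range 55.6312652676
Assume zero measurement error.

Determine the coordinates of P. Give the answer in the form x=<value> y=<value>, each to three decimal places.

eq1: (x + 49.170)² + (y − 29.179)² = 52.7039978219²
eq2: (x + 37.369)² + (y + 26.341)² = 42.8150087399²
eq3: (x + 32.877)² + (y − 49.018)² = 55.6312652676²
eq2−eq3, eq2−eq1 (x²,y² cancel):
  8.984·x + 150.718·y = 131.658309
  -23.602·x + 111.040·y = 234.226086
det = 8.984·111.040 − 150.718·-23.602 = 4554.829596
x = (131.658309·111.040 − 150.718·234.226086) / 4554.829596 = -4.540839
y = (8.984·234.226086 − 131.658309·-23.602) / 4554.829596 = 1.144211

x=-4.541 y=1.144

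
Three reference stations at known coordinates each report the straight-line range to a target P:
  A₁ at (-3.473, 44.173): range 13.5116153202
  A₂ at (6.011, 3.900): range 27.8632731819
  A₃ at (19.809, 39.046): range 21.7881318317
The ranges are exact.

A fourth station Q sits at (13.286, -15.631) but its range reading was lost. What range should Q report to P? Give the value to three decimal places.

eq1: (x + 3.473)² + (y − 44.173)² = 13.5116153202²
eq2: (x − 6.011)² + (y − 3.900)² = 27.8632731819²
eq3: (x − 19.809)² + (y − 39.046)² = 21.7881318317²
eq1−eq3, eq1−eq2 (x²,y² cancel):
  46.564·x − 10.254·y = -338.488001
  18.968·x − 80.546·y = -2505.771781
det = 46.564·-80.546 − -10.254·18.968 = -3556.046072
x = (-338.488001·-80.546 − -10.254·-2505.771781) / -3556.046072 = -0.441409
y = (46.564·-2505.771781 − -338.488001·18.968) / -3556.046072 = 31.005874
|P − Q| = √((-0.441409 − 13.286)² + (31.005874 − -15.631)²) = 48.615222

48.615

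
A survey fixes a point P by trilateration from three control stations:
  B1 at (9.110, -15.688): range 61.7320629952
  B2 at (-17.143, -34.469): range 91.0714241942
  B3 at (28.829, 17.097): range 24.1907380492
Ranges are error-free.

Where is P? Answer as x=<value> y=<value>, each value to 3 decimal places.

eq1: (x − 9.110)² + (y + 15.688)² = 61.7320629952²
eq2: (x + 17.143)² + (y + 34.469)² = 91.0714241942²
eq3: (x − 28.829)² + (y − 17.097)² = 24.1907380492²
eq3−eq2, eq3−eq1 (x²,y² cancel):
  -91.944·x − 103.132·y = -7350.236737
  -39.438·x − 65.570·y = -4019.969000
det = -91.944·-65.570 − -103.132·-39.438 = 1961.448264
x = (-7350.236737·-65.570 − -103.132·-4019.969000) / 1961.448264 = 34.345836
y = (-91.944·-4019.969000 − -7350.236737·-39.438) / 1961.448264 = 40.650266

x=34.346 y=40.650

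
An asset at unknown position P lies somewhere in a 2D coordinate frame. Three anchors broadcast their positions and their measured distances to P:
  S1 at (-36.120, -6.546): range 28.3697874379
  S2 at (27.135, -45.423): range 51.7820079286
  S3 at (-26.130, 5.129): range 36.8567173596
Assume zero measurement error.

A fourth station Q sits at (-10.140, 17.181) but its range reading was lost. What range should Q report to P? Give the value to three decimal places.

50.361

eq1: (x + 36.120)² + (y + 6.546)² = 28.3697874379²
eq2: (x − 27.135)² + (y + 45.423)² = 51.7820079286²
eq3: (x + 26.130)² + (y − 5.129)² = 36.8567173596²
eq3−eq2, eq3−eq1 (x²,y² cancel):
  106.530·x − 101.104·y = 767.514882
  -19.980·x − 23.350·y = 1191.993750
det = 106.530·-23.350 − -101.104·-19.980 = -4507.533420
x = (767.514882·-23.350 − -101.104·1191.993750) / -4507.533420 = -22.760533
y = (106.530·1191.993750 − 767.514882·-19.980) / -4507.533420 = -31.573375
|P − Q| = √((-22.760533 − -10.140)² + (-31.573375 − 17.181)²) = 50.361363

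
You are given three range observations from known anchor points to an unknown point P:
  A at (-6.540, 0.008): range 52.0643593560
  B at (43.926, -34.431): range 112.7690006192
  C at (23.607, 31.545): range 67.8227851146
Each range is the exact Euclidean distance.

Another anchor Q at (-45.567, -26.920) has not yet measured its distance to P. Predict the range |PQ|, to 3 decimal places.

63.040

eq1: (x + 6.540)² + (y − 0.008)² = 52.0643593560²
eq2: (x − 43.926)² + (y + 34.431)² = 112.7690006192²
eq3: (x − 23.607)² + (y − 31.545)² = 67.8227851146²
eq3−eq1, eq3−eq2 (x²,y² cancel):
  -60.294·x − 63.074·y = 379.626856
  40.638·x − 131.952·y = -6554.307557
det = -60.294·-131.952 − -63.074·40.638 = 10519.115100
x = (379.626856·-131.952 − -63.074·-6554.307557) / 10519.115100 = -44.062539
y = (-60.294·-6554.307557 − 379.626856·40.638) / 10519.115100 = 36.101720
|P − Q| = √((-44.062539 − -45.567)² + (36.101720 − -26.920)²) = 63.039674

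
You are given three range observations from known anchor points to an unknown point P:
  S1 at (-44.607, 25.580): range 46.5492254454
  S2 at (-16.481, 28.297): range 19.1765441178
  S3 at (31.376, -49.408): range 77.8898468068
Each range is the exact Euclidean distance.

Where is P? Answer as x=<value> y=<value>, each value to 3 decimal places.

eq1: (x + 44.607)² + (y − 25.580)² = 46.5492254454²
eq2: (x + 16.481)² + (y − 28.297)² = 19.1765441178²
eq3: (x − 31.376)² + (y + 49.408)² = 77.8898468068²
eq1−eq3, eq1−eq2 (x²,y² cancel):
  151.966·x − 149.976·y = -3118.514855
  56.252·x + 5.434·y = 227.313266
det = 151.966·5.434 − -149.976·56.252 = 9262.233196
x = (-3118.514855·5.434 − -149.976·227.313266) / 9262.233196 = 1.851122
y = (151.966·227.313266 − -3118.514855·56.252) / 9262.233196 = 22.669110

x=1.851 y=22.669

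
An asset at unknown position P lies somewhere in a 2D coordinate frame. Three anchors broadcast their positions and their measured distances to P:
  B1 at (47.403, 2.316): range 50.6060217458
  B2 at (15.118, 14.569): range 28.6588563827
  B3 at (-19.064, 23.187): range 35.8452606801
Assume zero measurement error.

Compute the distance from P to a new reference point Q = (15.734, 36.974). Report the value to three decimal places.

48.711

eq1: (x − 47.403)² + (y − 2.316)² = 50.6060217458²
eq2: (x − 15.118)² + (y − 14.569)² = 28.6588563827²
eq3: (x + 19.064)² + (y − 23.187)² = 35.8452606801²
eq2−eq1, eq2−eq3 (x²,y² cancel):
  64.570·x − 24.506·y = 71.959192
  -68.364·x + 17.236·y = -3.289284
det = 64.570·17.236 − -24.506·-68.364 = -562.399664
x = (71.959192·17.236 − -24.506·-3.289284) / -562.399664 = -2.062024
y = (64.570·-3.289284 − 71.959192·-68.364) / -562.399664 = -8.369545
|P − Q| = √((-2.062024 − 15.734)² + (-8.369545 − 36.974)²) = 48.710733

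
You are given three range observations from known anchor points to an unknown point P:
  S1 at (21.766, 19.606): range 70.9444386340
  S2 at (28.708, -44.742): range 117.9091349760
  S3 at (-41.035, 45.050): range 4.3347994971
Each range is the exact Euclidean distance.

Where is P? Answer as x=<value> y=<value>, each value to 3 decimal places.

eq1: (x − 21.766)² + (y − 19.606)² = 70.9444386340²
eq2: (x − 28.708)² + (y + 44.742)² = 117.9091349760²
eq3: (x + 41.035)² + (y − 45.050)² = 4.3347994971²
eq1−eq3, eq1−eq2 (x²,y² cancel):
  -125.602·x + 50.888·y = 7869.542619
  13.884·x − 128.696·y = -6901.608902
det = -125.602·-128.696 − 50.888·13.884 = 15457.946000
x = (7869.542619·-128.696 − 50.888·-6901.608902) / 15457.946000 = -42.798027
y = (-125.602·-6901.608902 − 7869.542619·13.884) / 15457.946000 = 49.010079

x=-42.798 y=49.010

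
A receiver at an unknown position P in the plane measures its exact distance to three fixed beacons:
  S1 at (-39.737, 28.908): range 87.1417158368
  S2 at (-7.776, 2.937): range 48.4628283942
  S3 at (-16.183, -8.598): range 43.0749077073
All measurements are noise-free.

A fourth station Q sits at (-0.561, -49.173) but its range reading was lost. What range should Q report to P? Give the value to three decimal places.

14.471

eq1: (x + 39.737)² + (y − 28.908)² = 87.1417158368²
eq2: (x + 7.776)² + (y − 2.937)² = 48.4628283942²
eq3: (x + 16.183)² + (y + 8.598)² = 43.0749077073²
eq1−eq2, eq1−eq3 (x²,y² cancel):
  63.922·x − 51.942·y = 2899.423415
  47.108·x − 75.012·y = 3659.344425
det = 63.922·-75.012 − -51.942·47.108 = -2348.033328
x = (2899.423415·-75.012 − -51.942·3659.344425) / -2348.033328 = 11.676956
y = (63.922·3659.344425 − 2899.423415·47.108) / -2348.033328 = -41.450253
|P − Q| = √((11.676956 − -0.561)² + (-41.450253 − -49.173)²) = 14.470949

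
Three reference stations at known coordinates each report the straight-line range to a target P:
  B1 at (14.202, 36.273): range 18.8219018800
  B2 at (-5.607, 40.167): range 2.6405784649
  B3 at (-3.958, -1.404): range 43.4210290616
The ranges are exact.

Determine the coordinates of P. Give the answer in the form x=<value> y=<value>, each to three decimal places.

eq1: (x − 14.202)² + (y − 36.273)² = 18.8219018800²
eq2: (x + 5.607)² + (y − 40.167)² = 2.6405784649²
eq3: (x + 3.958)² + (y + 1.404)² = 43.4210290616²
eq1−eq3, eq1−eq2 (x²,y² cancel):
  -36.320·x − 75.354·y = -3030.912127
  -39.618·x + 7.788·y = 474.690341
det = -36.320·7.788 − -75.354·-39.618 = -3268.234932
x = (-3030.912127·7.788 − -75.354·474.690341) / -3268.234932 = -3.722215
y = (-36.320·474.690341 − -3030.912127·-39.618) / -3268.234932 = 42.016389

x=-3.722 y=42.016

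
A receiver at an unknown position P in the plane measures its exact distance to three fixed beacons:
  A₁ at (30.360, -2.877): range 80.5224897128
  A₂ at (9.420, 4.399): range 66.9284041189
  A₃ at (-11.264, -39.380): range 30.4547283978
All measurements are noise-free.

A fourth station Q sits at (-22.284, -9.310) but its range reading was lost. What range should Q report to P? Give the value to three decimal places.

eq1: (x − 30.360)² + (y + 2.877)² = 80.5224897128²
eq2: (x − 9.420)² + (y − 4.399)² = 66.9284041189²
eq3: (x + 11.264)² + (y + 39.380)² = 30.4547283978²
eq2−eq1, eq2−eq3 (x²,y² cancel):
  41.880·x − 14.552·y = -1182.540944
  -41.368·x − 87.558·y = 5121.495291
det = 41.880·-87.558 − -14.552·-41.368 = -4268.916176
x = (-1182.540944·-87.558 − -14.552·5121.495291) / -4268.916176 = -41.712911
y = (41.880·5121.495291 − -1182.540944·-41.368) / -4268.916176 = -38.784755
|P − Q| = √((-41.712911 − -22.284)² + (-38.784755 − -9.310)²) = 35.302178

35.302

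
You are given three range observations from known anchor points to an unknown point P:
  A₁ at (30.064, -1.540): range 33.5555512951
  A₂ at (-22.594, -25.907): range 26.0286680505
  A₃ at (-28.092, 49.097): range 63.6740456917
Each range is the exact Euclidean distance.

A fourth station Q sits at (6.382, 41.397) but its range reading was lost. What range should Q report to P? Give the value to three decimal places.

51.435

eq1: (x − 30.064)² + (y + 1.540)² = 33.5555512951²
eq2: (x + 22.594)² + (y + 25.907)² = 26.0286680505²
eq3: (x + 28.092)² + (y − 49.097)² = 63.6740456917²
eq2−eq3, eq2−eq1 (x²,y² cancel):
  -10.996·x + 150.008·y = -1358.878146
  105.316·x + 48.734·y = -723.929251
det = -10.996·48.734 − 150.008·105.316 = -16334.121592
x = (-1358.878146·48.734 − 150.008·-723.929251) / -16334.121592 = -2.594055
y = (-10.996·-723.929251 − -1358.878146·105.316) / -16334.121592 = -9.248856
|P − Q| = √((-2.594055 − 6.382)² + (-9.248856 − 41.397)²) = 51.435127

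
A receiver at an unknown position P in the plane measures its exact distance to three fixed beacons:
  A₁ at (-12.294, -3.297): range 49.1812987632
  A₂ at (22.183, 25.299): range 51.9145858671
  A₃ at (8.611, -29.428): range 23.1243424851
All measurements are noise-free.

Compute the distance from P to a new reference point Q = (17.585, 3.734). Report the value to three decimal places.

eq1: (x + 12.294)² + (y + 3.297)² = 49.1812987632²
eq2: (x − 22.183)² + (y − 25.299)² = 51.9145858671²
eq3: (x − 8.611)² + (y + 29.428)² = 23.1243424851²
eq1−eq2, eq1−eq3 (x²,y² cancel):
  68.954·x + 57.192·y = 693.788167
  41.810·x − 52.262·y = 2662.208793
det = 68.954·-52.262 − 57.192·41.810 = -5994.871468
x = (693.788167·-52.262 − 57.192·2662.208793) / -5994.871468 = 31.446179
y = (68.954·2662.208793 − 693.788167·41.810) / -5994.871468 = -25.782481
|P − Q| = √((31.446179 − 17.585)² + (-25.782481 − 3.734)²) = 32.609124

32.609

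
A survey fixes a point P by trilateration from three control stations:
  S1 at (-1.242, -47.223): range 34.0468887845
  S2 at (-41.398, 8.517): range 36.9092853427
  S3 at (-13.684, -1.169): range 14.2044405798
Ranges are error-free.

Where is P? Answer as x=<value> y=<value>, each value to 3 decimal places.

x=-13.258 y=-15.367

eq1: (x + 1.242)² + (y + 47.223)² = 34.0468887845²
eq2: (x + 41.398)² + (y − 8.517)² = 36.9092853427²
eq3: (x + 13.684)² + (y + 1.169)² = 14.2044405798²
eq1−eq3, eq1−eq2 (x²,y² cancel):
  -24.884·x + 92.108·y = -1085.511372
  -80.312·x + 111.480·y = -648.325309
det = -24.884·111.480 − 92.108·-80.312 = 4623.309376
x = (-1085.511372·111.480 − 92.108·-648.325309) / 4623.309376 = -13.258222
y = (-24.884·-648.325309 − -1085.511372·-80.312) / 4623.309376 = -15.367058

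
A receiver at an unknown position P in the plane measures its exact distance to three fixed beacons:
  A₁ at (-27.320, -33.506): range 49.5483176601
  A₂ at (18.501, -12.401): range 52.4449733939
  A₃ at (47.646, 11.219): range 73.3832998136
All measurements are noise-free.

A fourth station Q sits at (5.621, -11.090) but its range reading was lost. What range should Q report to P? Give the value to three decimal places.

41.329

eq1: (x + 27.320)² + (y + 33.506)² = 49.5483176601²
eq2: (x − 18.501)² + (y + 12.401)² = 52.4449733939²
eq3: (x − 47.646)² + (y − 11.219)² = 73.3832998136²
eq3−eq1, eq3−eq2 (x²,y² cancel):
  -149.932·x − 89.450·y = 2403.100068
  -58.290·x − 47.240·y = 734.697982
det = -149.932·-47.240 − -89.450·-58.290 = 1868.747180
x = (2403.100068·-47.240 − -89.450·734.697982) / 1868.747180 = -25.580621
y = (-149.932·734.697982 − 2403.100068·-58.290) / 1868.747180 = 16.011778
|P − Q| = √((-25.580621 − 5.621)² + (16.011778 − -11.090)²) = 41.328531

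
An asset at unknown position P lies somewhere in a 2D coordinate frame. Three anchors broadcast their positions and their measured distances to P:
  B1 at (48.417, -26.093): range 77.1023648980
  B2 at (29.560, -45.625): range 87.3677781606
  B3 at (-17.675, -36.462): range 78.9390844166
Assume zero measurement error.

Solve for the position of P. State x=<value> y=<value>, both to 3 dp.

x=6.566 y=38.663

eq1: (x − 48.417)² + (y + 26.093)² = 77.1023648980²
eq2: (x − 29.560)² + (y + 45.625)² = 87.3677781606²
eq3: (x + 17.675)² + (y + 36.462)² = 78.9390844166²
eq1−eq2, eq1−eq3 (x²,y² cancel):
  -37.714·x − 39.064·y = -1757.970301
  -132.184·x − 20.738·y = -1669.771845
det = -37.714·-20.738 − -39.064·-132.184 = -4381.522844
x = (-1757.970301·-20.738 − -39.064·-1669.771845) / -4381.522844 = 6.566479
y = (-37.714·-1669.771845 − -1757.970301·-132.184) / -4381.522844 = 38.662761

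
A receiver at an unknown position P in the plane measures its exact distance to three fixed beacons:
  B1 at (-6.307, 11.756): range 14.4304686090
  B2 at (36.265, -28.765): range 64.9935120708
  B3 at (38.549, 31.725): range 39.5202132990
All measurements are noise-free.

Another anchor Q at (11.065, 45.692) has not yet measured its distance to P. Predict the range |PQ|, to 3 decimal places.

23.722

eq1: (x + 6.307)² + (y − 11.756)² = 14.4304686090²
eq2: (x − 36.265)² + (y + 28.765)² = 64.9935120708²
eq3: (x − 38.549)² + (y − 31.725)² = 39.5202132990²
eq2−eq3, eq2−eq1 (x²,y² cancel):
  4.568·x + 120.980·y = 3012.234928
  -85.144·x + 81.042·y = 2051.324522
det = 4.568·81.042 − 120.980·-85.144 = 10670.920976
x = (3012.234928·81.042 − 120.980·2051.324522) / 10670.920976 = -0.379695
y = (4.568·2051.324522 − 3012.234928·-85.144) / 10670.920976 = 24.912956
|P − Q| = √((-0.379695 − 11.065)² + (24.912956 − 45.692)²) = 23.722347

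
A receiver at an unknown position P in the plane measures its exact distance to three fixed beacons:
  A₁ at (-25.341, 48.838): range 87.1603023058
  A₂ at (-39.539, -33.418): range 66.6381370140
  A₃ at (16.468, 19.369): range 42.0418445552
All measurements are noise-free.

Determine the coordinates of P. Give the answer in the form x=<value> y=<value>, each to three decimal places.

x=26.037 y=-21.569

eq1: (x + 25.341)² + (y − 48.838)² = 87.1603023058²
eq2: (x + 39.539)² + (y + 33.418)² = 66.6381370140²
eq3: (x − 16.468)² + (y − 19.369)² = 42.0418445552²
eq1−eq3, eq1−eq2 (x²,y² cancel):
  83.618·x − 58.938·y = 3448.438264
  -28.396·x − 164.512·y = 2809.055713
det = 83.618·-164.512 − -58.938·-28.396 = -15429.767864
x = (3448.438264·-164.512 − -58.938·2809.055713) / -15429.767864 = 26.037291
y = (83.618·2809.055713 − 3448.438264·-28.396) / -15429.767864 = -21.569312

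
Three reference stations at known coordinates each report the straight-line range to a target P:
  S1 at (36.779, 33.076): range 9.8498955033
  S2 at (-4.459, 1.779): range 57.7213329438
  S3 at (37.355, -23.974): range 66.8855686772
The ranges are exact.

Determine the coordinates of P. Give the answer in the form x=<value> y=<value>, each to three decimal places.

eq1: (x − 36.779)² + (y − 33.076)² = 9.8498955033²
eq2: (x + 4.459)² + (y − 1.779)² = 57.7213329438²
eq3: (x − 37.355)² + (y + 23.974)² = 66.8855686772²
eq2−eq3, eq2−eq1 (x²,y² cancel):
  83.628·x − 51.506·y = 805.174159
  82.476·x + 62.594·y = 5658.400930
det = 83.628·62.594 − -51.506·82.476 = 9482.619888
x = (805.174159·62.594 − -51.506·5658.400930) / 9482.619888 = 36.049180
y = (83.628·5658.400930 − 805.174159·82.476) / 9482.619888 = 42.898821

x=36.049 y=42.899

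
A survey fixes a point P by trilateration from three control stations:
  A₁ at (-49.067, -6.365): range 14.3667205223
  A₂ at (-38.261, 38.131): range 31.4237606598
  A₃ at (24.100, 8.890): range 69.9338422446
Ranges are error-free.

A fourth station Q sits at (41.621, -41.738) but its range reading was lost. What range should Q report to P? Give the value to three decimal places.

100.417

eq1: (x + 49.067)² + (y + 6.365)² = 14.3667205223²
eq2: (x + 38.261)² + (y − 38.131)² = 31.4237606598²
eq3: (x − 24.100)² + (y − 8.890)² = 69.9338422446²
eq3−eq2, eq3−eq1 (x²,y² cancel):
  -124.722·x + 58.482·y = 6161.324739
  -146.334·x − 30.510·y = 6472.581247
det = -124.722·-30.510 − 58.482·-146.334 = 12363.173208
x = (6161.324739·-30.510 − 58.482·6472.581247) / 12363.173208 = -45.822501
y = (-124.722·6472.581247 − 6161.324739·-146.334) / 12363.173208 = 7.630567
|P − Q| = √((-45.822501 − 41.621)² + (7.630567 − -41.738)²) = 100.417236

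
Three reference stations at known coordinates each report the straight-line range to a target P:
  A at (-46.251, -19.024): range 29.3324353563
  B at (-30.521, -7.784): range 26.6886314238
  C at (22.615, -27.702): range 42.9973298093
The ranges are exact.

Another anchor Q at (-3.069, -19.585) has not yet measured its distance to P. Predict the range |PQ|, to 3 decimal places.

eq1: (x + 46.251)² + (y + 19.024)² = 29.3324353563²
eq2: (x + 30.521)² + (y + 7.784)² = 26.6886314238²
eq3: (x − 22.615)² + (y + 27.702)² = 42.9973298093²
eq2−eq1, eq2−eq3 (x²,y² cancel):
  -31.460·x − 22.480·y = 1360.836763
  106.272·x − 39.836·y = -849.770391
det = -31.460·-39.836 − -22.480·106.272 = 3642.235120
x = (1360.836763·-39.836 − -22.480·-849.770391) / 3642.235120 = -20.128610
y = (-31.460·-849.770391 − 1360.836763·106.272) / 3642.235120 = -32.366133
|P − Q| = √((-20.128610 − -3.069)² + (-32.366133 − -19.585)²) = 21.316371

21.316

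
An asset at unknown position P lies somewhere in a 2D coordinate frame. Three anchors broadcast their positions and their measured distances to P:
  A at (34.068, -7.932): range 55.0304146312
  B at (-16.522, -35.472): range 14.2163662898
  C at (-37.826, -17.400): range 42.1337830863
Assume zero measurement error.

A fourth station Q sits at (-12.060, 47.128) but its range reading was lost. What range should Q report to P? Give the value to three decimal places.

eq1: (x − 34.068)² + (y + 7.932)² = 55.0304146312²
eq2: (x + 16.522)² + (y + 35.472)² = 14.2163662898²
eq3: (x + 37.826)² + (y + 17.400)² = 42.1337830863²
eq1−eq3, eq1−eq2 (x²,y² cancel):
  -143.788·x − 18.936·y = 1763.111885
  -101.180·x − 55.080·y = 3133.935484
det = -143.788·-55.080 − -18.936·-101.180 = 6003.898560
x = (1763.111885·-55.080 − -18.936·3133.935484) / 6003.898560 = -6.290579
y = (-143.788·3133.935484 − 1763.111885·-101.180) / 6003.898560 = -45.342314
|P − Q| = √((-6.290579 − -12.060)² + (-45.342314 − 47.128)²) = 92.650123

92.650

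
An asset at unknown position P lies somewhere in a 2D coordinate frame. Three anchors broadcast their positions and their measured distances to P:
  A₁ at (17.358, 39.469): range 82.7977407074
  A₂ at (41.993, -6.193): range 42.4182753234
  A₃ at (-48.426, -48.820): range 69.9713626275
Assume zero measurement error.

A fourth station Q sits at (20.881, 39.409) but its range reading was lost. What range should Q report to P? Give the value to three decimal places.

82.644

eq1: (x − 17.358)² + (y − 39.469)² = 82.7977407074²
eq2: (x − 41.993)² + (y + 6.193)² = 42.4182753234²
eq3: (x + 48.426)² + (y + 48.820)² = 69.9713626275²
eq2−eq1, eq2−eq3 (x²,y² cancel):
  -49.270·x + 91.324·y = -4998.818958
  -180.838·x − 85.254·y = -169.976929
det = -49.270·-85.254 − 91.324·-180.838 = 20715.314092
x = (-4998.818958·-85.254 − 91.324·-169.976929) / 20715.314092 = 21.322017
y = (-49.270·-169.976929 − -4998.818958·-180.838) / 20715.314092 = -43.233796
|P − Q| = √((21.322017 − 20.881)² + (-43.233796 − 39.409)²) = 82.643973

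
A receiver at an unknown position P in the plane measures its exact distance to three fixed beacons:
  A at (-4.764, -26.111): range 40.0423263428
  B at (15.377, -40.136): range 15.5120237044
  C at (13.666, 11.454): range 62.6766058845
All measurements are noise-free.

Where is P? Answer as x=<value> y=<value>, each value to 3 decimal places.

eq1: (x + 4.764)² + (y + 26.111)² = 40.0423263428²
eq2: (x − 15.377)² + (y + 40.136)² = 15.5120237044²
eq3: (x − 13.666)² + (y − 11.454)² = 62.6766058845²
eq1−eq2, eq1−eq3 (x²,y² cancel):
  40.282·x − 28.050·y = 2505.635628
  36.860·x + 75.130·y = -2711.495371
det = 40.282·75.130 − -28.050·36.860 = 4060.309660
x = (2505.635628·75.130 − -28.050·-2711.495371) / 4060.309660 = 27.631134
y = (40.282·-2711.495371 − 2505.635628·36.860) / 4060.309660 = -49.646998

x=27.631 y=-49.647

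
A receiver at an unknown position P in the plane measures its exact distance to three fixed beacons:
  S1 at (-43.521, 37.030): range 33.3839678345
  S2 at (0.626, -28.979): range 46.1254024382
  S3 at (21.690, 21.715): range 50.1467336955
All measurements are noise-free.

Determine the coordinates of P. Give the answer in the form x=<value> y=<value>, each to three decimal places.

eq1: (x + 43.521)² + (y − 37.030)² = 33.3839678345²
eq2: (x − 0.626)² + (y + 28.979)² = 46.1254024382²
eq3: (x − 21.690)² + (y − 21.715)² = 50.1467336955²
eq2−eq1, eq2−eq3 (x²,y² cancel):
  -88.294·x + 132.018·y = 3438.187466
  42.128·x + 101.388·y = -285.319142
det = -88.294·101.388 − 132.018·42.128 = -14513.606376
x = (3438.187466·101.388 − 132.018·-285.319142) / -14513.606376 = -26.613524
y = (-88.294·-285.319142 − 3438.187466·42.128) / -14513.606376 = 8.244126

x=-26.614 y=8.244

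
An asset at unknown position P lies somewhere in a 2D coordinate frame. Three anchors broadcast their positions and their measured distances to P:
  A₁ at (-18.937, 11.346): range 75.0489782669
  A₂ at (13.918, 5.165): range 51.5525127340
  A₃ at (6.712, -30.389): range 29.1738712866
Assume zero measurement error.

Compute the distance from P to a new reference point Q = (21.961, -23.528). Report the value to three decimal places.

eq1: (x + 18.937)² + (y − 11.346)² = 75.0489782669²
eq2: (x − 13.918)² + (y − 5.165)² = 51.5525127340²
eq3: (x − 6.712)² + (y + 30.389)² = 29.1738712866²
eq1−eq3, eq1−eq2 (x²,y² cancel):
  51.298·x − 83.470·y = 5262.434953
  65.710·x − 12.362·y = 2707.733834
det = 51.298·-12.362 − -83.470·65.710 = 4850.667824
x = (5262.434953·-12.362 − -83.470·2707.733834) / 4850.667824 = 33.183126
y = (51.298·2707.733834 − 5262.434953·65.710) / 4850.667824 = -42.652533
|P − Q| = √((33.183126 − 21.961)² + (-42.652533 − -23.528)²) = 22.173946

22.174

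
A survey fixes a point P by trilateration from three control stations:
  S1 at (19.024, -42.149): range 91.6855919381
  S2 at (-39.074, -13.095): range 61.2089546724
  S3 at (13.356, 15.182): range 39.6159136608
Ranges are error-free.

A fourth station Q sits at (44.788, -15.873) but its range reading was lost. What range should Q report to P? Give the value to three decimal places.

eq1: (x − 19.024)² + (y + 42.149)² = 91.6855919381²
eq2: (x + 39.074)² + (y + 13.095)² = 61.2089546724²
eq3: (x − 13.356)² + (y − 15.182)² = 39.6159136608²
eq2−eq3, eq2−eq1 (x²,y² cancel):
  104.860·x + 56.554·y = 887.734876
  116.196·x − 58.108·y = -4219.517361
det = 104.860·-58.108 − 56.554·116.196 = -12664.553464
x = (887.734876·-58.108 − 56.554·-4219.517361) / -12664.553464 = -14.769260
y = (104.860·-4219.517361 − 887.734876·116.196) / -12664.553464 = 43.081648
|P − Q| = √((-14.769260 − 44.788)² + (43.081648 − -15.873)²) = 83.801657

83.802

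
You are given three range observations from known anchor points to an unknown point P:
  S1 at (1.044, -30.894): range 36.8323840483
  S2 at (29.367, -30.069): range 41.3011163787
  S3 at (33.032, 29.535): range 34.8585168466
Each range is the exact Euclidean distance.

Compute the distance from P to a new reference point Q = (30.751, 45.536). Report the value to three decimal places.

46.244

eq1: (x − 1.044)² + (y + 30.894)² = 36.8323840483²
eq2: (x − 29.367)² + (y + 30.069)² = 41.3011163787²
eq3: (x − 33.032)² + (y − 29.535)² = 34.8585168466²
eq2−eq3, eq2−eq1 (x²,y² cancel):
  7.330·x + 119.208·y = 687.529816
  -56.646·x − 1.650·y = -461.878579
det = 7.330·-1.650 − 119.208·-56.646 = 6740.561868
x = (687.529816·-1.650 − 119.208·-461.878579) / 6740.561868 = 8.000104
y = (7.330·-461.878579 − 687.529816·-56.646) / 6740.561868 = 5.275561
|P − Q| = √((8.000104 − 30.751)² + (5.275561 − 45.536)²) = 46.243986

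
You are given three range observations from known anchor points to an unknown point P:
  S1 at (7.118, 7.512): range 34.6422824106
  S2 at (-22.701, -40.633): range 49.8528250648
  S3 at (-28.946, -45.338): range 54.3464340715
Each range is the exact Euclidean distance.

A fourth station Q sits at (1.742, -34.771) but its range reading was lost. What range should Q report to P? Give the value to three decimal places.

eq1: (x − 7.118)² + (y − 7.512)² = 34.6422824106²
eq2: (x + 22.701)² + (y + 40.633)² = 49.8528250648²
eq3: (x + 28.946)² + (y + 45.338)² = 54.3464340715²
eq3−eq2, eq3−eq1 (x²,y² cancel):
  12.490·x + 9.410·y = -258.798341
  72.128·x + 105.700·y = -1032.861926
det = 12.490·105.700 − 9.410·72.128 = 641.468520
x = (-258.798341·105.700 − 9.410·-1032.861926) / 641.468520 = -27.492782
y = (12.490·-1032.861926 − -258.798341·72.128) / 641.468520 = 8.989001
|P − Q| = √((-27.492782 − 1.742)² + (8.989001 − -34.771)²) = 52.627086

52.627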